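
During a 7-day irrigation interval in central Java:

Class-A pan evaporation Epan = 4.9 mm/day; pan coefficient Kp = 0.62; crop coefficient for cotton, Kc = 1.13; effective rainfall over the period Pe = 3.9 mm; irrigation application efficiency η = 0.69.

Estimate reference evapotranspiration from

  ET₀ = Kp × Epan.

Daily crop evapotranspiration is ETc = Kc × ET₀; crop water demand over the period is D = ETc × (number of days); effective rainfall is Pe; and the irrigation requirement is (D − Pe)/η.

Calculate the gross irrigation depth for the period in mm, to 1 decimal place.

ET₀ = 0.62 × 4.9 = 3.0380 mm/d
ETc = Kc × ET₀ = 1.13 × 3.0380 = 3.4329 mm/d
Crop demand D = ETc × 7 d = 3.4329 × 7 = 24.030 mm
D − Pe = 24.030 − 3.9 = 20.130 mm
Gross irrigation = 20.130 / 0.69 = 29.174 mm

29.2 mm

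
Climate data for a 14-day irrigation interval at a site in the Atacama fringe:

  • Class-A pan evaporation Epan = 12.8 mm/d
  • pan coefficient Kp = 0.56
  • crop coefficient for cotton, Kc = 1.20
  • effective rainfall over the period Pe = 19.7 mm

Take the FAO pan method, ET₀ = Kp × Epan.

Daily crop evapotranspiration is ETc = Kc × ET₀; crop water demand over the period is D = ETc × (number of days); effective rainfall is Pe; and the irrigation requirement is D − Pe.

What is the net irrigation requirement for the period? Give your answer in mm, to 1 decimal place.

ET₀ = 0.56 × 12.8 = 7.1680 mm/d
ETc = Kc × ET₀ = 1.20 × 7.1680 = 8.6016 mm/d
Crop demand D = ETc × 14 d = 8.6016 × 14 = 120.422 mm
D − Pe = 120.422 − 19.7 = 100.722 mm

100.7 mm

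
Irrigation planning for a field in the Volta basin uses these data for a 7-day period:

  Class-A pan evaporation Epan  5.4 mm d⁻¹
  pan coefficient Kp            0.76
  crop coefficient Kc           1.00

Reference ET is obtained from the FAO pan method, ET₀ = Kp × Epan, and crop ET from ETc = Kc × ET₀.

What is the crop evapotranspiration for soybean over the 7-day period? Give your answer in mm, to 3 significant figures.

28.7 mm

ET₀ = 0.76 × 5.4 = 4.1040 mm/d
ETc = Kc × ET₀ = 1.00 × 4.1040 = 4.1040 mm/d
Over 7 days: 4.1040 × 7 = 28.728 mm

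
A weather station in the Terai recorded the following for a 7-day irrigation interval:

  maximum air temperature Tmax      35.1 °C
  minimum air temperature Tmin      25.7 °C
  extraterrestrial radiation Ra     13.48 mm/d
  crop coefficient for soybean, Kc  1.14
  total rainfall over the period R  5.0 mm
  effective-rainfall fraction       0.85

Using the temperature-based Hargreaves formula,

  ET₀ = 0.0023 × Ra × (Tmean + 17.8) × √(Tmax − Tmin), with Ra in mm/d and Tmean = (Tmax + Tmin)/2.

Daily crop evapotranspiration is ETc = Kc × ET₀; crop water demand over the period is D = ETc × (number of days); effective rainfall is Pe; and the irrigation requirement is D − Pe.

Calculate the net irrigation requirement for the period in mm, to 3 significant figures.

32.3 mm

Tmean = (35.1 + 25.7)/2 = 30.40 °C
ET₀ = 0.0023 × 13.48 × (30.40 + 17.8) × √9.4 = 0.0023 × 13.48 × 48.20 × 3.0659 = 4.5817 mm/d
ETc = Kc × ET₀ = 1.14 × 4.5817 = 5.2231 mm/d
Crop demand D = ETc × 7 d = 5.2231 × 7 = 36.562 mm
Pe = 0.85 × 5.0 = 4.250 mm
D − Pe = 36.562 − 4.250 = 32.312 mm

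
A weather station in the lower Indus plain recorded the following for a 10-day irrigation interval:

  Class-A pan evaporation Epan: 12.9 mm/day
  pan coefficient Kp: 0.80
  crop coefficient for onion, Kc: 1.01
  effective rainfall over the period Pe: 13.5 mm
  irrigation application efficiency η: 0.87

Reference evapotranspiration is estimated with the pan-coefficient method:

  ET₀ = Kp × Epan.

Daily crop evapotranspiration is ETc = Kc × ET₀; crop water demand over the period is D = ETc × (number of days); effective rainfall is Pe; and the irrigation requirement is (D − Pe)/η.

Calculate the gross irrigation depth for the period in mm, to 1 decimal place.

104.3 mm

ET₀ = 0.80 × 12.9 = 10.3200 mm/d
ETc = Kc × ET₀ = 1.01 × 10.3200 = 10.4232 mm/d
Crop demand D = ETc × 10 d = 10.4232 × 10 = 104.232 mm
D − Pe = 104.232 − 13.5 = 90.732 mm
Gross irrigation = 90.732 / 0.87 = 104.290 mm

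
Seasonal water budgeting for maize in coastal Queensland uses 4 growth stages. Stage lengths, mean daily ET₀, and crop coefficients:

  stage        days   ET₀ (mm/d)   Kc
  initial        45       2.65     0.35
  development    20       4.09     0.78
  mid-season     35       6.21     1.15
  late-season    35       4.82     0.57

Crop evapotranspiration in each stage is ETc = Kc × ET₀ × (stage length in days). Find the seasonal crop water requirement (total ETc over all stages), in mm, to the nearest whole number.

452 mm

initial: 0.35 × 2.65 × 45 = 41.74 mm
development: 0.78 × 4.09 × 20 = 63.80 mm
mid-season: 1.15 × 6.21 × 35 = 249.95 mm
late-season: 0.57 × 4.82 × 35 = 96.16 mm
Seasonal total = 451.65 mm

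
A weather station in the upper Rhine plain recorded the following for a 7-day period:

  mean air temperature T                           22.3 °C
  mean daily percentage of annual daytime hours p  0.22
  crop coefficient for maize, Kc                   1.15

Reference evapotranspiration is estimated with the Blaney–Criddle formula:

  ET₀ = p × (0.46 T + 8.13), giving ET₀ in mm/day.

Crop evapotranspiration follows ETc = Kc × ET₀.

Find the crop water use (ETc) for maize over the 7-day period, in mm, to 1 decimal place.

ET₀ = 0.22 × (0.46 × 22.3 + 8.13) = 0.22 × 18.388 = 4.0454 mm/d
ETc = Kc × ET₀ = 1.15 × 4.0454 = 4.6522 mm/d
Over 7 days: 4.6522 × 7 = 32.565 mm

32.6 mm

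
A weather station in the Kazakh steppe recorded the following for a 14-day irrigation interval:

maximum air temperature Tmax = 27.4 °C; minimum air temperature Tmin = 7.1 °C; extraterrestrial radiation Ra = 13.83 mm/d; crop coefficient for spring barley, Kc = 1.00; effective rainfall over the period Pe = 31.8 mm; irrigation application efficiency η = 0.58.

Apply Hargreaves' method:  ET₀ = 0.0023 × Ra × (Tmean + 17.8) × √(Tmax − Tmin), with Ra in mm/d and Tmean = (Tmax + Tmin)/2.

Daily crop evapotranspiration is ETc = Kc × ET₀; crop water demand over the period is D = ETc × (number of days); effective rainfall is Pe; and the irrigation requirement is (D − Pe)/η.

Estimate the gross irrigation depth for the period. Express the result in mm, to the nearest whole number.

Tmean = (27.4 + 7.1)/2 = 17.25 °C
ET₀ = 0.0023 × 13.83 × (17.25 + 17.8) × √20.3 = 0.0023 × 13.83 × 35.05 × 4.5056 = 5.0233 mm/d
ETc = Kc × ET₀ = 1.00 × 5.0233 = 5.0233 mm/d
Crop demand D = ETc × 14 d = 5.0233 × 14 = 70.326 mm
D − Pe = 70.326 − 31.8 = 38.526 mm
Gross irrigation = 38.526 / 0.58 = 66.424 mm

66 mm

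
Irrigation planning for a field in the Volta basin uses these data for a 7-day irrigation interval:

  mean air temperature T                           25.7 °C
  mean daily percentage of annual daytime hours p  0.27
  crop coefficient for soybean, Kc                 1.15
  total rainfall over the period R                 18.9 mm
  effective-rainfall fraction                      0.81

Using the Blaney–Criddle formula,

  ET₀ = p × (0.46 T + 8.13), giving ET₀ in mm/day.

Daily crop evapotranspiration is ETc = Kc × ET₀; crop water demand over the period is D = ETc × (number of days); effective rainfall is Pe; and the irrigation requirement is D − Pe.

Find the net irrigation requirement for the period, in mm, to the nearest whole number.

28 mm

ET₀ = 0.27 × (0.46 × 25.7 + 8.13) = 0.27 × 19.952 = 5.3870 mm/d
ETc = Kc × ET₀ = 1.15 × 5.3870 = 6.1951 mm/d
Crop demand D = ETc × 7 d = 6.1951 × 7 = 43.366 mm
Pe = 0.81 × 18.9 = 15.309 mm
D − Pe = 43.366 − 15.309 = 28.057 mm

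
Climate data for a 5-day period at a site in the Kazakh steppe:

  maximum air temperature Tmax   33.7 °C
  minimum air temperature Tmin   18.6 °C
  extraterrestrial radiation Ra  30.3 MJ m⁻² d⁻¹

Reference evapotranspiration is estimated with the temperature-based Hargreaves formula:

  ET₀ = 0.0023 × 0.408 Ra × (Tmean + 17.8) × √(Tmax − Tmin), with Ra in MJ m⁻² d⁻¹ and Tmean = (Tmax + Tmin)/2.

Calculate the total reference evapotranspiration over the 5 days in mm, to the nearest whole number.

24 mm

Tmean = (33.7 + 18.6)/2 = 26.15 °C
0.408 Ra = 0.408 × 30.3 = 12.3624 mm/d equivalent
ET₀ = 0.0023 × 12.3624 × (26.15 + 17.8) × √15.1 = 0.0023 × 12.3624 × 43.95 × 3.8859 = 4.8560 mm/d
Over 5 days: 4.8560 × 5 = 24.280 mm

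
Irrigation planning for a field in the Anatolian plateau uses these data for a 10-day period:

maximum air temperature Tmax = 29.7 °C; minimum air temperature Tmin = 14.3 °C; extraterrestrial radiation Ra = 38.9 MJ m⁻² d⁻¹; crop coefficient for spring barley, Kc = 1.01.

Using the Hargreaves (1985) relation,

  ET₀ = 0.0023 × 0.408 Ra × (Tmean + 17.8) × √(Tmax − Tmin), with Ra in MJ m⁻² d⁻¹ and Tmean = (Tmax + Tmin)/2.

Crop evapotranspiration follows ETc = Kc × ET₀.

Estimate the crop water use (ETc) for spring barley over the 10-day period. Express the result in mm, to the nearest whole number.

Tmean = (29.7 + 14.3)/2 = 22.00 °C
0.408 Ra = 0.408 × 38.9 = 15.8712 mm/d equivalent
ET₀ = 0.0023 × 15.8712 × (22.00 + 17.8) × √15.4 = 0.0023 × 15.8712 × 39.80 × 3.9243 = 5.7014 mm/d
ETc = Kc × ET₀ = 1.01 × 5.7014 = 5.7584 mm/d
Over 10 days: 5.7584 × 10 = 57.584 mm

58 mm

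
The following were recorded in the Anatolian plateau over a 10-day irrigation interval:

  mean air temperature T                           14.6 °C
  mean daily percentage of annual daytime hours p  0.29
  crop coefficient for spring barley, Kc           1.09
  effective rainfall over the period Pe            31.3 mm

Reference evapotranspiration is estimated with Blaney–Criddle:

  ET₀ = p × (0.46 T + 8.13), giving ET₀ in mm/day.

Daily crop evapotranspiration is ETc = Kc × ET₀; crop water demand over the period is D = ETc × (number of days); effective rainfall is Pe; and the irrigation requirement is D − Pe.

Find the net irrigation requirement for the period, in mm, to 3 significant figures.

ET₀ = 0.29 × (0.46 × 14.6 + 8.13) = 0.29 × 14.846 = 4.3053 mm/d
ETc = Kc × ET₀ = 1.09 × 4.3053 = 4.6928 mm/d
Crop demand D = ETc × 10 d = 4.6928 × 10 = 46.928 mm
D − Pe = 46.928 − 31.3 = 15.628 mm

15.6 mm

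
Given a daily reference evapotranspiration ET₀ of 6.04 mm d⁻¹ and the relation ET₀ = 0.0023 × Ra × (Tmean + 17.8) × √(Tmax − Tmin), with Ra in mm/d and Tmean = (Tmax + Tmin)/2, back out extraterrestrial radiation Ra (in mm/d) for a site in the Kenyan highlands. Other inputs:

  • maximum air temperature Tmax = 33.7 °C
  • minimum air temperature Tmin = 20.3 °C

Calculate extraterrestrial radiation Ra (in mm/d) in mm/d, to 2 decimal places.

Tmean = 27.00 °C; √ΔT = 3.6606
Ra = ET₀ / [0.0023 × (Tmean+17.8) × √ΔT] = 6.04 / (0.0023 × 44.80 × 3.6606) = 16.013 mm/d

16.01 mm/d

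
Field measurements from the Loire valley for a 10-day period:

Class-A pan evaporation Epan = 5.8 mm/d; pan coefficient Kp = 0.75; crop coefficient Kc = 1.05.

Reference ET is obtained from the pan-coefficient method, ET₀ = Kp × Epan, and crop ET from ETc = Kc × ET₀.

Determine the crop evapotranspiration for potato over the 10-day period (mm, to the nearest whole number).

ET₀ = 0.75 × 5.8 = 4.3500 mm/d
ETc = Kc × ET₀ = 1.05 × 4.3500 = 4.5675 mm/d
Over 10 days: 4.5675 × 10 = 45.675 mm

46 mm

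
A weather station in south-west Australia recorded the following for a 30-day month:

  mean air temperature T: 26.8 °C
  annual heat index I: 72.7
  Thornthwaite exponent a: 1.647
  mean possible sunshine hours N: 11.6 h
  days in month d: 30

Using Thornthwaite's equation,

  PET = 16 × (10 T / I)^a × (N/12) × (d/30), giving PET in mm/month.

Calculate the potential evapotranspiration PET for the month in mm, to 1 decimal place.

10T/I = 10 × 26.8 / 72.7 = 3.6864
(10T/I)^a = 3.6864^1.647 = 8.5742
Uncorrected PET = 16 × 8.5742 = 137.187 mm
Correction = (N/12)(d/30) = (11.6/12)(30/30) = 0.9667
PET = 137.187 × 0.9667 = 132.619 mm/month

132.6 mm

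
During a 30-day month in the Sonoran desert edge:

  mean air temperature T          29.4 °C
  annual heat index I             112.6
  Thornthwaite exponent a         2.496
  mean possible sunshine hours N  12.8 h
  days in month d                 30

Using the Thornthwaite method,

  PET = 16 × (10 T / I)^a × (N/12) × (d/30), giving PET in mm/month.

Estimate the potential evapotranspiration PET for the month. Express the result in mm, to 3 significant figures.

187 mm

10T/I = 10 × 29.4 / 112.6 = 2.6110
(10T/I)^a = 2.6110^2.496 = 10.9736
Uncorrected PET = 16 × 10.9736 = 175.578 mm
Correction = (N/12)(d/30) = (12.8/12)(30/30) = 1.0667
PET = 175.578 × 1.0667 = 187.289 mm/month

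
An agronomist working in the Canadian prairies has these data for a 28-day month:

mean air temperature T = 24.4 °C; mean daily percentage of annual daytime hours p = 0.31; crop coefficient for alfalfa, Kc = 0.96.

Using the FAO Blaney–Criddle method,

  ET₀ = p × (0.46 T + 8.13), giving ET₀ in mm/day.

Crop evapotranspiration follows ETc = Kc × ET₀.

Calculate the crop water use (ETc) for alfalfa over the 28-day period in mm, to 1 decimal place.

ET₀ = 0.31 × (0.46 × 24.4 + 8.13) = 0.31 × 19.354 = 5.9997 mm/d
ETc = Kc × ET₀ = 0.96 × 5.9997 = 5.7597 mm/d
Over 28 days: 5.7597 × 28 = 161.272 mm

161.3 mm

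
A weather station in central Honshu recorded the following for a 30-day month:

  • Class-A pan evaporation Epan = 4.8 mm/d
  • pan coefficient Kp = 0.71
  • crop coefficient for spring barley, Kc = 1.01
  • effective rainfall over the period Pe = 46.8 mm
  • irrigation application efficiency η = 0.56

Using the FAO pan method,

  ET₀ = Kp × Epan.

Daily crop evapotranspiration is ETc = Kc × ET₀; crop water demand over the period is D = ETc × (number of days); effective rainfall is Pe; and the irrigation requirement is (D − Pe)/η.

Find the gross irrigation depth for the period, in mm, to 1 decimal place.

100.8 mm

ET₀ = 0.71 × 4.8 = 3.4080 mm/d
ETc = Kc × ET₀ = 1.01 × 3.4080 = 3.4421 mm/d
Crop demand D = ETc × 30 d = 3.4421 × 30 = 103.263 mm
D − Pe = 103.263 − 46.8 = 56.463 mm
Gross irrigation = 56.463 / 0.56 = 100.827 mm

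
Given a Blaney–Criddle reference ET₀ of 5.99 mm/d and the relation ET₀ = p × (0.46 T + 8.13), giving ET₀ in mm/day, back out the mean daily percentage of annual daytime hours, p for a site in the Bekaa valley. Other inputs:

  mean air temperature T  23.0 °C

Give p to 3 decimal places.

p = ET₀ / (0.46 T + 8.13) = 5.99 / (0.46 × 23.0 + 8.13) = 5.99 / 18.710 = 0.3201

0.320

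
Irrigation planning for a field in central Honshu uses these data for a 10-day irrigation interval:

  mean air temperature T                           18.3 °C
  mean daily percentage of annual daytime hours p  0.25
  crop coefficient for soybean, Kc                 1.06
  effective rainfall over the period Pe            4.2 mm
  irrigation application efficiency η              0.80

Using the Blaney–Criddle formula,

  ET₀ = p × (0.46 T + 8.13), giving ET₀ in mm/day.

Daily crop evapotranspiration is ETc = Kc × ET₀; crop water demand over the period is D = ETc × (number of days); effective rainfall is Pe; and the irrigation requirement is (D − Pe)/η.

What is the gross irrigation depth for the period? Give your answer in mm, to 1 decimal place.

49.6 mm

ET₀ = 0.25 × (0.46 × 18.3 + 8.13) = 0.25 × 16.548 = 4.1370 mm/d
ETc = Kc × ET₀ = 1.06 × 4.1370 = 4.3852 mm/d
Crop demand D = ETc × 10 d = 4.3852 × 10 = 43.852 mm
D − Pe = 43.852 − 4.2 = 39.652 mm
Gross irrigation = 39.652 / 0.80 = 49.565 mm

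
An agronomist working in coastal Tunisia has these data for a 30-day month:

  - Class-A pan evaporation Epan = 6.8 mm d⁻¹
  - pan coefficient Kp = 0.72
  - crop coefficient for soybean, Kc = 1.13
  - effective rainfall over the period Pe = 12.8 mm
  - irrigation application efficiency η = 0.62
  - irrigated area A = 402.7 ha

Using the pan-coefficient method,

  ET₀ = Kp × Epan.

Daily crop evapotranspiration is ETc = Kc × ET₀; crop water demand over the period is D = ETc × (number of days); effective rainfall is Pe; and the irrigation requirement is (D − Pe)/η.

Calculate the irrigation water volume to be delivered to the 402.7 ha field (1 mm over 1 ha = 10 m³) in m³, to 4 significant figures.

994900 m³

ET₀ = 0.72 × 6.8 = 4.8960 mm/d
ETc = Kc × ET₀ = 1.13 × 4.8960 = 5.5325 mm/d
Crop demand D = ETc × 30 d = 5.5325 × 30 = 165.975 mm
D − Pe = 165.975 − 12.8 = 153.175 mm
Gross irrigation = 153.175 / 0.62 = 247.056 mm
Volume = 247.056 mm × 402.7 ha × 10 = 994894.5 m³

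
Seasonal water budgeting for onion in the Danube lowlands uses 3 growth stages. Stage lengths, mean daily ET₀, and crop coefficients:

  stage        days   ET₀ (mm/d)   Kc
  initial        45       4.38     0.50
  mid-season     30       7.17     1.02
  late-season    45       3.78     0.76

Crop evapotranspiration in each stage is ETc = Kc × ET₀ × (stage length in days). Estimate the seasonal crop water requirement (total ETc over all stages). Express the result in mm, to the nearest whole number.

447 mm

initial: 0.50 × 4.38 × 45 = 98.55 mm
mid-season: 1.02 × 7.17 × 30 = 219.40 mm
late-season: 0.76 × 3.78 × 45 = 129.28 mm
Seasonal total = 447.23 mm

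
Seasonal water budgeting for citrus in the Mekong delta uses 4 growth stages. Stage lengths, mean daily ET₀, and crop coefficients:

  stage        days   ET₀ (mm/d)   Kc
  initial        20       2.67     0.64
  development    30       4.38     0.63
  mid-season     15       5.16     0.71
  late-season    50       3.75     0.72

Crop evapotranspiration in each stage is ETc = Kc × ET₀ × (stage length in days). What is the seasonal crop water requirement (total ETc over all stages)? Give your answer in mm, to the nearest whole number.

307 mm

initial: 0.64 × 2.67 × 20 = 34.18 mm
development: 0.63 × 4.38 × 30 = 82.78 mm
mid-season: 0.71 × 5.16 × 15 = 54.95 mm
late-season: 0.72 × 3.75 × 50 = 135.00 mm
Seasonal total = 306.91 mm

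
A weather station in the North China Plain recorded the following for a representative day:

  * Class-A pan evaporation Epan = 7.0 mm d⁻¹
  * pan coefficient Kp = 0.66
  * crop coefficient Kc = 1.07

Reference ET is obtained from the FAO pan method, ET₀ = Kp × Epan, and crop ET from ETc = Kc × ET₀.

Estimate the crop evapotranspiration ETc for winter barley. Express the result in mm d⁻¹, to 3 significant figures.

4.94 mm d⁻¹

ET₀ = 0.66 × 7.0 = 4.6200 mm/d
ETc = Kc × ET₀ = 1.07 × 4.6200 = 4.9434 mm/d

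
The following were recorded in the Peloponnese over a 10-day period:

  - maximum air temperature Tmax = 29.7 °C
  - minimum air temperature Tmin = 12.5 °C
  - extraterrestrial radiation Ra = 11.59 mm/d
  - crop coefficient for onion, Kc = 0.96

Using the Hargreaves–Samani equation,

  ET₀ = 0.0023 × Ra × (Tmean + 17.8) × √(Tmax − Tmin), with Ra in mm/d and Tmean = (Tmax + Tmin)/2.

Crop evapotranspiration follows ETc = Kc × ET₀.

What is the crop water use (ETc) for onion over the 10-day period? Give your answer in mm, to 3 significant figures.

Tmean = (29.7 + 12.5)/2 = 21.10 °C
ET₀ = 0.0023 × 11.59 × (21.10 + 17.8) × √17.2 = 0.0023 × 11.59 × 38.90 × 4.1473 = 4.3006 mm/d
ETc = Kc × ET₀ = 0.96 × 4.3006 = 4.1286 mm/d
Over 10 days: 4.1286 × 10 = 41.286 mm

41.3 mm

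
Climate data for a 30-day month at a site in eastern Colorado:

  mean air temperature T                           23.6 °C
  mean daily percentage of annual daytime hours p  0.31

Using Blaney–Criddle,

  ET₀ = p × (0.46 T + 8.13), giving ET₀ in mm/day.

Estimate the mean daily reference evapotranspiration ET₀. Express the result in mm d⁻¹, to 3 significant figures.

ET₀ = 0.31 × (0.46 × 23.6 + 8.13) = 0.31 × 18.986 = 5.8857 mm/d

5.89 mm d⁻¹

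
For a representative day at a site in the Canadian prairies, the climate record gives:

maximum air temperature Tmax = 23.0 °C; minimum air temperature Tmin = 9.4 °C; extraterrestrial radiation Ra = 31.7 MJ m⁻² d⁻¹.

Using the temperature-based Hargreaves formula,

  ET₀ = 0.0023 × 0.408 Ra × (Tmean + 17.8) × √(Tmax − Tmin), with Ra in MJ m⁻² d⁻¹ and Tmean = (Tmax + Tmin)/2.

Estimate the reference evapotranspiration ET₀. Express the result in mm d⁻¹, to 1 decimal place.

3.7 mm d⁻¹

Tmean = (23.0 + 9.4)/2 = 16.20 °C
0.408 Ra = 0.408 × 31.7 = 12.9336 mm/d equivalent
ET₀ = 0.0023 × 12.9336 × (16.20 + 17.8) × √13.6 = 0.0023 × 12.9336 × 34.00 × 3.6878 = 3.7299 mm/d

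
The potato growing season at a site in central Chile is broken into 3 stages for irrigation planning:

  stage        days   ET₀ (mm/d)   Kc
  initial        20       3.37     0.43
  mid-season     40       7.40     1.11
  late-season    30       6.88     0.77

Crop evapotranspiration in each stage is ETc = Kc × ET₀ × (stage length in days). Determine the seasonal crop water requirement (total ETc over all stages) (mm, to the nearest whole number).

initial: 0.43 × 3.37 × 20 = 28.98 mm
mid-season: 1.11 × 7.40 × 40 = 328.56 mm
late-season: 0.77 × 6.88 × 30 = 158.93 mm
Seasonal total = 516.47 mm

516 mm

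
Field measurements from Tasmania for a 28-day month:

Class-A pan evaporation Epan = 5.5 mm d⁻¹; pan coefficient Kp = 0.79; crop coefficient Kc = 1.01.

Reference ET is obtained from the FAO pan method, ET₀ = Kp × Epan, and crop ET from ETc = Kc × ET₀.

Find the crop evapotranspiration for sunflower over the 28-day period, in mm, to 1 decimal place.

ET₀ = 0.79 × 5.5 = 4.3450 mm/d
ETc = Kc × ET₀ = 1.01 × 4.3450 = 4.3885 mm/d
Over 28 days: 4.3885 × 28 = 122.878 mm

122.9 mm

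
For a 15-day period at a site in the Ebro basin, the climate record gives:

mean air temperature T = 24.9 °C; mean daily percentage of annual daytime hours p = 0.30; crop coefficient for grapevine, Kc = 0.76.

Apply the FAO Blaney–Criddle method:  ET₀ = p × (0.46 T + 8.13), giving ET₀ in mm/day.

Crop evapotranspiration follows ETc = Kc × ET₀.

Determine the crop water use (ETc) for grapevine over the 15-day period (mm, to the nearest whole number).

ET₀ = 0.30 × (0.46 × 24.9 + 8.13) = 0.30 × 19.584 = 5.8752 mm/d
ETc = Kc × ET₀ = 0.76 × 5.8752 = 4.4652 mm/d
Over 15 days: 4.4652 × 15 = 66.978 mm

67 mm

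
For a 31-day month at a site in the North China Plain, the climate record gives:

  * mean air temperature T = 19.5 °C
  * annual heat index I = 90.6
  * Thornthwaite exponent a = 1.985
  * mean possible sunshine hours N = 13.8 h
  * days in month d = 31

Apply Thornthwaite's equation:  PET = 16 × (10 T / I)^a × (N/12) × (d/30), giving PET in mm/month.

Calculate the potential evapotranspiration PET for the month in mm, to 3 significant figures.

87.1 mm

10T/I = 10 × 19.5 / 90.6 = 2.1523
(10T/I)^a = 2.1523^1.985 = 4.5794
Uncorrected PET = 16 × 4.5794 = 73.270 mm
Correction = (N/12)(d/30) = (13.8/12)(31/30) = 1.1883
PET = 73.270 × 1.1883 = 87.067 mm/month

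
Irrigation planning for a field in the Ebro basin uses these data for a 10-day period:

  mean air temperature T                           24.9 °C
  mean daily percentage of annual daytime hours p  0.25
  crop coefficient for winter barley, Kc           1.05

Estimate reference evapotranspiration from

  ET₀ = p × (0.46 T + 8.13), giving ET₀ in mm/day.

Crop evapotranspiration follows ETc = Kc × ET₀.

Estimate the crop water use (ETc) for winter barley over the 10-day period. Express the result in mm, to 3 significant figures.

51.4 mm

ET₀ = 0.25 × (0.46 × 24.9 + 8.13) = 0.25 × 19.584 = 4.8960 mm/d
ETc = Kc × ET₀ = 1.05 × 4.8960 = 5.1408 mm/d
Over 10 days: 5.1408 × 10 = 51.408 mm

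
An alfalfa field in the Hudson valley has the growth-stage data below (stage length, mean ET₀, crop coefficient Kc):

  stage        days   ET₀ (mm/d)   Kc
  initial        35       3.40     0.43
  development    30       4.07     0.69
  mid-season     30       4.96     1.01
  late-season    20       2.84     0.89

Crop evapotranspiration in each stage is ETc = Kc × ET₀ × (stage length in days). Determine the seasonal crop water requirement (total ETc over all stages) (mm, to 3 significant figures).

336 mm

initial: 0.43 × 3.40 × 35 = 51.17 mm
development: 0.69 × 4.07 × 30 = 84.25 mm
mid-season: 1.01 × 4.96 × 30 = 150.29 mm
late-season: 0.89 × 2.84 × 20 = 50.55 mm
Seasonal total = 336.26 mm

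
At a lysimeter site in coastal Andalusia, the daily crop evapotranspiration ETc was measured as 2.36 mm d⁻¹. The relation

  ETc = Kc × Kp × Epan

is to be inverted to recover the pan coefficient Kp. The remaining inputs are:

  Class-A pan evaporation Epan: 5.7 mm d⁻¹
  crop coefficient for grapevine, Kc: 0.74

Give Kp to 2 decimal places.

ETc = Kc × Kp × Epan  ⇒  Kp = ETc / (Kc × Epan)
Kp = 2.36 / (0.74 × 5.7) = 2.36 / 4.218 = 0.5595

0.56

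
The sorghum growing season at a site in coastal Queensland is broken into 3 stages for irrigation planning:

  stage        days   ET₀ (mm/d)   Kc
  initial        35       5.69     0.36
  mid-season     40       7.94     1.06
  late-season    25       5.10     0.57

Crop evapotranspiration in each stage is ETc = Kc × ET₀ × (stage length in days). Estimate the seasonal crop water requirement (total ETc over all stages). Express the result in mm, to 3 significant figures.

initial: 0.36 × 5.69 × 35 = 71.69 mm
mid-season: 1.06 × 7.94 × 40 = 336.66 mm
late-season: 0.57 × 5.10 × 25 = 72.68 mm
Seasonal total = 481.03 mm

481 mm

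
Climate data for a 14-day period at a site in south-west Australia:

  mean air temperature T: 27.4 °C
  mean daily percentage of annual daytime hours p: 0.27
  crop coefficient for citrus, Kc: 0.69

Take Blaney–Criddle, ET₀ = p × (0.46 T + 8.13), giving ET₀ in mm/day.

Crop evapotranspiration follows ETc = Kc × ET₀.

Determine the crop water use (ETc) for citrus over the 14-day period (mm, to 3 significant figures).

ET₀ = 0.27 × (0.46 × 27.4 + 8.13) = 0.27 × 20.734 = 5.5982 mm/d
ETc = Kc × ET₀ = 0.69 × 5.5982 = 3.8628 mm/d
Over 14 days: 3.8628 × 14 = 54.079 mm

54.1 mm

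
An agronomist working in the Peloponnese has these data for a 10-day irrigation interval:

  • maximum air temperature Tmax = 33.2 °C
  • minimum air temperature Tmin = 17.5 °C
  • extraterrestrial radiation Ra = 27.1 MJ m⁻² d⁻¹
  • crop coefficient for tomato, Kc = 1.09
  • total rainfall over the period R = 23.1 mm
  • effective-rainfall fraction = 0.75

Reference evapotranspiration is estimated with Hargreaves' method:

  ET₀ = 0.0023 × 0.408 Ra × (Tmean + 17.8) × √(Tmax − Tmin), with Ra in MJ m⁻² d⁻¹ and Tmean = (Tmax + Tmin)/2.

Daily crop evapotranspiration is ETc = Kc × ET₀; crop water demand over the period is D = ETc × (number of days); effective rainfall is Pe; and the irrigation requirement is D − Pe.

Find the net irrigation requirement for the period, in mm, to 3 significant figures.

Tmean = (33.2 + 17.5)/2 = 25.35 °C
0.408 Ra = 0.408 × 27.1 = 11.0568 mm/d equivalent
ET₀ = 0.0023 × 11.0568 × (25.35 + 17.8) × √15.7 = 0.0023 × 11.0568 × 43.15 × 3.9623 = 4.3480 mm/d
ETc = Kc × ET₀ = 1.09 × 4.3480 = 4.7393 mm/d
Crop demand D = ETc × 10 d = 4.7393 × 10 = 47.393 mm
Pe = 0.75 × 23.1 = 17.325 mm
D − Pe = 47.393 − 17.325 = 30.068 mm

30.1 mm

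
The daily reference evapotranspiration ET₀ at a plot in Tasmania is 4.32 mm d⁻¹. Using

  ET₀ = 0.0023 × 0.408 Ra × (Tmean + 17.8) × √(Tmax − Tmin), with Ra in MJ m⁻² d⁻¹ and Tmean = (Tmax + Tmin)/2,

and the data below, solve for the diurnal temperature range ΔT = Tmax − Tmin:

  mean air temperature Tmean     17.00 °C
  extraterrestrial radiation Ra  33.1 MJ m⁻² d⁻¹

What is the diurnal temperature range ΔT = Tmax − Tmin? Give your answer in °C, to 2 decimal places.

√ΔT = ET₀ / [0.0023 × 0.408 × Ra × (Tmean+17.8)] = 4.32 / (0.0023 × 13.5048 × 34.80) = 3.9966
ΔT = 3.9966² = 15.973 °C

15.97 °C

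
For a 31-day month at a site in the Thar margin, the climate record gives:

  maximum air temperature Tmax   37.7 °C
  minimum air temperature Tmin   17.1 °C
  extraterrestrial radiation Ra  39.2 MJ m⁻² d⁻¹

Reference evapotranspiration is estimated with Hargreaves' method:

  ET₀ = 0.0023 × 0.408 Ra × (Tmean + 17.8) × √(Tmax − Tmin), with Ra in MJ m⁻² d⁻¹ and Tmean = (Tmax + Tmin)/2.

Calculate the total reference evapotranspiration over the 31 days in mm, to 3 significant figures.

Tmean = (37.7 + 17.1)/2 = 27.40 °C
0.408 Ra = 0.408 × 39.2 = 15.9936 mm/d equivalent
ET₀ = 0.0023 × 15.9936 × (27.40 + 17.8) × √20.6 = 0.0023 × 15.9936 × 45.20 × 4.5387 = 7.5465 mm/d
Over 31 days: 7.5465 × 31 = 233.942 mm

234 mm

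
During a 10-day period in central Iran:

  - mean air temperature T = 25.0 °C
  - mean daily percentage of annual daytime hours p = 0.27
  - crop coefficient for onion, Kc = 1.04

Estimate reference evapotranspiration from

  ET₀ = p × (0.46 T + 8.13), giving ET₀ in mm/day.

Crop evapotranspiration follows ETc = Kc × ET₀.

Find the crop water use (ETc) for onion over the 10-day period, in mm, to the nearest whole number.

ET₀ = 0.27 × (0.46 × 25.0 + 8.13) = 0.27 × 19.630 = 5.3001 mm/d
ETc = Kc × ET₀ = 1.04 × 5.3001 = 5.5121 mm/d
Over 10 days: 5.5121 × 10 = 55.121 mm

55 mm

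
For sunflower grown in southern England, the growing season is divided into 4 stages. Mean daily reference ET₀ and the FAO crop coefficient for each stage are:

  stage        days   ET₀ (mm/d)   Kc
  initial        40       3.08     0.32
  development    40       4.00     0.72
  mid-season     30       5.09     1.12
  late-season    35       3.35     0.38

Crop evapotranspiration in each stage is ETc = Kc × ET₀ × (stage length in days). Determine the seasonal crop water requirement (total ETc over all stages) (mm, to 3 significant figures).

370 mm

initial: 0.32 × 3.08 × 40 = 39.42 mm
development: 0.72 × 4.00 × 40 = 115.20 mm
mid-season: 1.12 × 5.09 × 30 = 171.02 mm
late-season: 0.38 × 3.35 × 35 = 44.56 mm
Seasonal total = 370.20 mm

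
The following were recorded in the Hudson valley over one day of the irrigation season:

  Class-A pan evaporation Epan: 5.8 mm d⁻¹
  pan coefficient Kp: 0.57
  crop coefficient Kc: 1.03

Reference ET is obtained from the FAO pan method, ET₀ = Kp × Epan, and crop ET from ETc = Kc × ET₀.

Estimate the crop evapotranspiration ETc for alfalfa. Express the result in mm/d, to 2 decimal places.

3.41 mm/d

ET₀ = 0.57 × 5.8 = 3.3060 mm/d
ETc = Kc × ET₀ = 1.03 × 3.3060 = 3.4052 mm/d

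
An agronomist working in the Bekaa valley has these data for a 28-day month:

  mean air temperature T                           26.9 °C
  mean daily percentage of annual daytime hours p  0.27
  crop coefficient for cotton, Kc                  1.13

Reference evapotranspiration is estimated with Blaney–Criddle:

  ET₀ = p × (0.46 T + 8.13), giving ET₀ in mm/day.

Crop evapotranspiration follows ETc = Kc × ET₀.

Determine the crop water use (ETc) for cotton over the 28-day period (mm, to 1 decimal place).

ET₀ = 0.27 × (0.46 × 26.9 + 8.13) = 0.27 × 20.504 = 5.5361 mm/d
ETc = Kc × ET₀ = 1.13 × 5.5361 = 6.2558 mm/d
Over 28 days: 6.2558 × 28 = 175.162 mm

175.2 mm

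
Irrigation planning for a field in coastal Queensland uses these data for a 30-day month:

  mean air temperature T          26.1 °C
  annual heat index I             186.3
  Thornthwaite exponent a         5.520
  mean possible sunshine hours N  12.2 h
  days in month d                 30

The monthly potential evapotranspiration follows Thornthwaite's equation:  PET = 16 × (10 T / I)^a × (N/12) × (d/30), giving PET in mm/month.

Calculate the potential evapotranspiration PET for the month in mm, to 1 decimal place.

10T/I = 10 × 26.1 / 186.3 = 1.4010
(10T/I)^a = 1.4010^5.520 = 6.4319
Uncorrected PET = 16 × 6.4319 = 102.910 mm
Correction = (N/12)(d/30) = (12.2/12)(30/30) = 1.0167
PET = 102.910 × 1.0167 = 104.629 mm/month

104.6 mm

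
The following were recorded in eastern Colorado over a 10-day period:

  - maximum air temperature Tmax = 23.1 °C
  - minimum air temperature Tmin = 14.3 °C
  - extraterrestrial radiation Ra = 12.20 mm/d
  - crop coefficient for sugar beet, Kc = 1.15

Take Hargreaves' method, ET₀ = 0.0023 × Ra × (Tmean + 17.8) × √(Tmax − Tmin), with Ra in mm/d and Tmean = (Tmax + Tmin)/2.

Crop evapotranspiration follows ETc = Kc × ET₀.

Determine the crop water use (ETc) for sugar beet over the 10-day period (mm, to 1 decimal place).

Tmean = (23.1 + 14.3)/2 = 18.70 °C
ET₀ = 0.0023 × 12.20 × (18.70 + 17.8) × √8.8 = 0.0023 × 12.20 × 36.50 × 2.9665 = 3.0383 mm/d
ETc = Kc × ET₀ = 1.15 × 3.0383 = 3.4940 mm/d
Over 10 days: 3.4940 × 10 = 34.940 mm

34.9 mm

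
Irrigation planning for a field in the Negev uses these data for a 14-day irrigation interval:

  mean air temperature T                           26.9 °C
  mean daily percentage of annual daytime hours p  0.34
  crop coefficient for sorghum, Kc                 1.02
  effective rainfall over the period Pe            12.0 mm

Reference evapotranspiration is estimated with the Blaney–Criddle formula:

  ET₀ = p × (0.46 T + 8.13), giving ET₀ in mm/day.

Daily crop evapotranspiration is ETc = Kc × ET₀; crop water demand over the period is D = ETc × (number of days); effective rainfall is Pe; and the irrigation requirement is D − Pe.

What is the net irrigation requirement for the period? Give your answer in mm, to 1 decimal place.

ET₀ = 0.34 × (0.46 × 26.9 + 8.13) = 0.34 × 20.504 = 6.9714 mm/d
ETc = Kc × ET₀ = 1.02 × 6.9714 = 7.1108 mm/d
Crop demand D = ETc × 14 d = 7.1108 × 14 = 99.551 mm
D − Pe = 99.551 − 12.0 = 87.551 mm

87.6 mm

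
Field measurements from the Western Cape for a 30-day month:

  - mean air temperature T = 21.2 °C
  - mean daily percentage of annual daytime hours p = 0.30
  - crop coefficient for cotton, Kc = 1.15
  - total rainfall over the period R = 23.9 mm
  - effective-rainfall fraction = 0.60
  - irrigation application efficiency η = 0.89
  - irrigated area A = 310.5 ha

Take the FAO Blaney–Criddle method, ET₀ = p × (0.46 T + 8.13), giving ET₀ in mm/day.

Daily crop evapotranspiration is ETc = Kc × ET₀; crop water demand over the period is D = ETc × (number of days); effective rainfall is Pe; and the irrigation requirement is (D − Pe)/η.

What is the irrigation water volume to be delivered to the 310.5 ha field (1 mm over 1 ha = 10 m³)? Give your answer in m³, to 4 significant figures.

595700 m³

ET₀ = 0.30 × (0.46 × 21.2 + 8.13) = 0.30 × 17.882 = 5.3646 mm/d
ETc = Kc × ET₀ = 1.15 × 5.3646 = 6.1693 mm/d
Crop demand D = ETc × 30 d = 6.1693 × 30 = 185.079 mm
Pe = 0.60 × 23.9 = 14.340 mm
D − Pe = 185.079 − 14.340 = 170.739 mm
Gross irrigation = 170.739 / 0.89 = 191.842 mm
Volume = 191.842 mm × 310.5 ha × 10 = 595669.4 m³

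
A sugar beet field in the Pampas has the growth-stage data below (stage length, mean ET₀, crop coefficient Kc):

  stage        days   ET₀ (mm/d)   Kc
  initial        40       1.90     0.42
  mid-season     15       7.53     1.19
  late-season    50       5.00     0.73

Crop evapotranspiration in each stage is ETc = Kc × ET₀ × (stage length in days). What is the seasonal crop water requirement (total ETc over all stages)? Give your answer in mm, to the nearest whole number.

349 mm

initial: 0.42 × 1.90 × 40 = 31.92 mm
mid-season: 1.19 × 7.53 × 15 = 134.41 mm
late-season: 0.73 × 5.00 × 50 = 182.50 mm
Seasonal total = 348.83 mm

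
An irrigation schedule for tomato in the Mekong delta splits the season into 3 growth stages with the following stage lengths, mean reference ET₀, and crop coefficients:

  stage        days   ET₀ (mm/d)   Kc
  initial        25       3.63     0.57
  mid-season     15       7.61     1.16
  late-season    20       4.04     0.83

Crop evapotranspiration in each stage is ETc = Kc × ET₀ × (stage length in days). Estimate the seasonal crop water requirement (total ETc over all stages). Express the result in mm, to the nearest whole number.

251 mm

initial: 0.57 × 3.63 × 25 = 51.73 mm
mid-season: 1.16 × 7.61 × 15 = 132.41 mm
late-season: 0.83 × 4.04 × 20 = 67.06 mm
Seasonal total = 251.20 mm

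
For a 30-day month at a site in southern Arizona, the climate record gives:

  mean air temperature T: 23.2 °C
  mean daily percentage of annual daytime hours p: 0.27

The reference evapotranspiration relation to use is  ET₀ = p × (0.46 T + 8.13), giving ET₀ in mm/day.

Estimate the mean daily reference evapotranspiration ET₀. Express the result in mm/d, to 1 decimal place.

ET₀ = 0.27 × (0.46 × 23.2 + 8.13) = 0.27 × 18.802 = 5.0765 mm/d

5.1 mm/d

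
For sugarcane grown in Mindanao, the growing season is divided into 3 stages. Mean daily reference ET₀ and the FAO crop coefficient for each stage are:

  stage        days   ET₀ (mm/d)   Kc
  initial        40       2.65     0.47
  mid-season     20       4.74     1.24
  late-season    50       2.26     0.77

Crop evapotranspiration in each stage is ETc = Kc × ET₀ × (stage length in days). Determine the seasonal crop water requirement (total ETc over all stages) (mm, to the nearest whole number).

initial: 0.47 × 2.65 × 40 = 49.82 mm
mid-season: 1.24 × 4.74 × 20 = 117.55 mm
late-season: 0.77 × 2.26 × 50 = 87.01 mm
Seasonal total = 254.38 mm

254 mm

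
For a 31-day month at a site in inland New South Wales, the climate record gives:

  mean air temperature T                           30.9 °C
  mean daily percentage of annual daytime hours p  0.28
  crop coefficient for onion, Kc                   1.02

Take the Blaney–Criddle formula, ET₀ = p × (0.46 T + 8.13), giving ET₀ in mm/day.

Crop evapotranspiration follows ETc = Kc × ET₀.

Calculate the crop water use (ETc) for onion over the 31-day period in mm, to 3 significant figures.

ET₀ = 0.28 × (0.46 × 30.9 + 8.13) = 0.28 × 22.344 = 6.2563 mm/d
ETc = Kc × ET₀ = 1.02 × 6.2563 = 6.3814 mm/d
Over 31 days: 6.3814 × 31 = 197.823 mm

198 mm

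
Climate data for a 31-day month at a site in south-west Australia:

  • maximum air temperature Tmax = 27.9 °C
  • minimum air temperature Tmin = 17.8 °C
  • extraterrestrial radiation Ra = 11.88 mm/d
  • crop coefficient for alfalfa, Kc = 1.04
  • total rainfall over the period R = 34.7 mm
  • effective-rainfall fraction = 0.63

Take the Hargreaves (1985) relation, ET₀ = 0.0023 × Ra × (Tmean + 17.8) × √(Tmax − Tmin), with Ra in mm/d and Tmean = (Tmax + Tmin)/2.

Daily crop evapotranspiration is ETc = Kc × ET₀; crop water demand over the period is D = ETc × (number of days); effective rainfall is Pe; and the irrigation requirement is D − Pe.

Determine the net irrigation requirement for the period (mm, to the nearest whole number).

92 mm

Tmean = (27.9 + 17.8)/2 = 22.85 °C
ET₀ = 0.0023 × 11.88 × (22.85 + 17.8) × √10.1 = 0.0023 × 11.88 × 40.65 × 3.1780 = 3.5299 mm/d
ETc = Kc × ET₀ = 1.04 × 3.5299 = 3.6711 mm/d
Crop demand D = ETc × 31 d = 3.6711 × 31 = 113.804 mm
Pe = 0.63 × 34.7 = 21.861 mm
D − Pe = 113.804 − 21.861 = 91.943 mm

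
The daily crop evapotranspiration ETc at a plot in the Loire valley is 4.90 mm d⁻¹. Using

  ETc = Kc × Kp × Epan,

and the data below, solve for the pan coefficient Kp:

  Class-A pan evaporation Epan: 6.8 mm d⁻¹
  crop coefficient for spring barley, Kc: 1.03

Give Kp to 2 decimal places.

ETc = Kc × Kp × Epan  ⇒  Kp = ETc / (Kc × Epan)
Kp = 4.90 / (1.03 × 6.8) = 4.90 / 7.004 = 0.6996

0.70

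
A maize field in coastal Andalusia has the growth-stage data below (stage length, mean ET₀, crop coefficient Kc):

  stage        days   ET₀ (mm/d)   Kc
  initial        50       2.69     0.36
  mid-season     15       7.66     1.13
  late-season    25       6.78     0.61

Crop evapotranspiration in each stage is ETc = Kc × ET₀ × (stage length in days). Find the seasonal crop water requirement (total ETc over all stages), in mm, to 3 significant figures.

initial: 0.36 × 2.69 × 50 = 48.42 mm
mid-season: 1.13 × 7.66 × 15 = 129.84 mm
late-season: 0.61 × 6.78 × 25 = 103.40 mm
Seasonal total = 281.66 mm

282 mm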